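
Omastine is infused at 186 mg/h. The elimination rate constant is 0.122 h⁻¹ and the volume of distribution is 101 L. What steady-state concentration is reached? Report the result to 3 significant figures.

CL = k · V = 0.122 × 101 = 12.32 L/h
Css = rate / CL = 186 / 12.32 ≈ 15.1 mg/L

15.1 mg/L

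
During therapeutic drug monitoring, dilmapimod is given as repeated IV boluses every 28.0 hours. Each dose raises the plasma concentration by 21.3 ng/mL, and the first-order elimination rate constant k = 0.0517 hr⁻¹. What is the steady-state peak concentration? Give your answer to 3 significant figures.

Fraction remaining after one interval: e^(−kτ) = e^(−0.05170 × 28.0) = 0.2351
R = 1 / (1 − 0.2351) = 1.307
Css,max = 21.3 × 1.307 ≈ 27.8 ng/mL

27.8 ng/mL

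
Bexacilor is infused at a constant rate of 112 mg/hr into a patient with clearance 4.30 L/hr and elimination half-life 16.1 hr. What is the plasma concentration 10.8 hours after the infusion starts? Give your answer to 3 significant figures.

Css = rate / CL = 112 / 4.30 = 26.05 mg/L
k = ln 2 / 16.1 = 0.04305 hr⁻¹
C(t) = Css (1 − e^(−kt)) = 26.05 × (1 − e^(−0.4650)) = 26.05 × 0.3718 ≈ 9.69 mg/L

9.69 mg/L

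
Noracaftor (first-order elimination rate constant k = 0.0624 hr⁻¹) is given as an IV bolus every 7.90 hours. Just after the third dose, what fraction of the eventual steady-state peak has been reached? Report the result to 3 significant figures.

f_n = 1 − e^(−nkτ) = 1 − e^(−3 × 0.06240 × 7.90) = 1 − e^(−1.479) = 1 − 0.2279 ≈ 0.772

0.772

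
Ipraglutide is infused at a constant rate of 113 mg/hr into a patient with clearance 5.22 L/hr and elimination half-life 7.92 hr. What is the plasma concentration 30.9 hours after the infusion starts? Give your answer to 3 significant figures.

Css = rate / CL = 113 / 5.22 = 21.65 mg/L
k = ln 2 / 7.92 = 0.08752 hr⁻¹
C(t) = Css (1 − e^(−kt)) = 21.65 × (1 − e^(−2.704)) = 21.65 × 0.9331 ≈ 20.2 mg/L

20.2 mg/L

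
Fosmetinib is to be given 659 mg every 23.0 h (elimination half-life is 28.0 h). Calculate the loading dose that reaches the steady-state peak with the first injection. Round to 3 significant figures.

1520 mg

k = ln 2 / 28.0 = 0.02476 h⁻¹
Accumulation ratio R = 1 / (1 − e^(−kτ)) = 1 / (1 − e^(−0.02476×23.0)) = 1 / (1 − 0.5659) = 2.304
Loading dose = maintenance dose × R = 659 × 2.304 ≈ 1520 mg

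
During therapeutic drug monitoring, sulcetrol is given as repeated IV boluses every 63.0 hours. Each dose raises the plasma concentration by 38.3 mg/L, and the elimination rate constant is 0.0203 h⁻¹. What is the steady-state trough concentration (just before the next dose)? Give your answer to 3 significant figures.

Fraction remaining after one interval: e^(−kτ) = e^(−0.02030 × 63.0) = 0.2783
R = 1 / (1 − 0.2783) = 1.386
Css,max = 38.3 × 1.386 = 53.07 mg/L
Css,min = Css,max × e^(−kτ) = 53.07 × 0.2783 ≈ 14.8 mg/L

14.8 mg/L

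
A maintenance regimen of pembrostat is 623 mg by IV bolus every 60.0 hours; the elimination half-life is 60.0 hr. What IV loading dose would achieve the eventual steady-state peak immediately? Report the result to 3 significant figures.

1250 mg

k = ln 2 / 60.0 = 0.01155 hr⁻¹
Accumulation ratio R = 1 / (1 − e^(−kτ)) = 1 / (1 − e^(−0.01155×60.0)) = 1 / (1 − 0.5000) = 2.000
Loading dose = maintenance dose × R = 623 × 2.000 ≈ 1250 mg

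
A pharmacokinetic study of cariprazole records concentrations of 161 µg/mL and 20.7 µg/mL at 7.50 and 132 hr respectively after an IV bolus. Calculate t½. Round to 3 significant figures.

k = ln(C₁/C₂) / (t₂ − t₁) = ln(161/20.7) / (132 − 7.50)
  = 2.051 / 124.5 = 0.01648 hr⁻¹
t½ = ln 2 / k = ln 2 / 0.01648 ≈ 42.1 hours

42.1 hours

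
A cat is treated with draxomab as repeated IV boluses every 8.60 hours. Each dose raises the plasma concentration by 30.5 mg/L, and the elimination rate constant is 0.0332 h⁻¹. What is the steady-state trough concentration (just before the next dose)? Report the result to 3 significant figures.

92.3 mg/L

Fraction remaining after one interval: e^(−kτ) = e^(−0.03320 × 8.60) = 0.7516
R = 1 / (1 − 0.7516) = 4.026
Css,max = 30.5 × 4.026 = 122.8 mg/L
Css,min = Css,max × e^(−kτ) = 122.8 × 0.7516 ≈ 92.3 mg/L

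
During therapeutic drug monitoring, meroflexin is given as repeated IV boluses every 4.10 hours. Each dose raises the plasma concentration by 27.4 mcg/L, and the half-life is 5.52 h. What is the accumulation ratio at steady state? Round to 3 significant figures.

k = ln 2 / 5.52 = 0.1256 h⁻¹
Fraction remaining after one interval: e^(−kτ) = e^(−0.1256 × 4.10) = 0.5976
R = 1 / (1 − 0.5976) = 1 / 0.4024 ≈ 2.49

2.49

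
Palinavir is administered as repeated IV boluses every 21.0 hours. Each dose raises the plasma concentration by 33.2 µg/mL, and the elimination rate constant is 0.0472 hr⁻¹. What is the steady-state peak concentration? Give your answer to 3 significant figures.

52.8 µg/mL

Fraction remaining after one interval: e^(−kτ) = e^(−0.04720 × 21.0) = 0.3711
R = 1 / (1 − 0.3711) = 1.590
Css,max = 33.2 × 1.590 ≈ 52.8 µg/mL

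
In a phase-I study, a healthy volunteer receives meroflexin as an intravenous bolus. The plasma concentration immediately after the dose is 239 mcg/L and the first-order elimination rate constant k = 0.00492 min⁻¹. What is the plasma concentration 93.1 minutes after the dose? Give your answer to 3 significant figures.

C(t) = C₀ e^(−kt) = 239 × e^(−0.004920 × 93.1) = 239 × e^(−0.4581) = 239 × 0.6325 ≈ 151 mcg/L

151 mcg/L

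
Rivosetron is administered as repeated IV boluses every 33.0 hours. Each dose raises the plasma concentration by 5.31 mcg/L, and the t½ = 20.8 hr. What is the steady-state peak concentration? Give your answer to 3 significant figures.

k = ln 2 / 20.8 = 0.03332 hr⁻¹
Fraction remaining after one interval: e^(−kτ) = e^(−0.03332 × 33.0) = 0.3330
R = 1 / (1 − 0.3330) = 1.499
Css,max = 5.31 × 1.499 ≈ 7.96 mcg/L

7.96 mcg/L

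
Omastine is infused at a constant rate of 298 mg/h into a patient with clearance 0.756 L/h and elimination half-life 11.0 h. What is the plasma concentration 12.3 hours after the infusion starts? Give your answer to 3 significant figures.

Css = rate / CL = 298 / 0.756 = 394.2 µg/mL
k = ln 2 / 11.0 = 0.06301 h⁻¹
C(t) = Css (1 − e^(−kt)) = 394.2 × (1 − e^(−0.7751)) = 394.2 × 0.5393 ≈ 213 µg/mL

213 µg/mL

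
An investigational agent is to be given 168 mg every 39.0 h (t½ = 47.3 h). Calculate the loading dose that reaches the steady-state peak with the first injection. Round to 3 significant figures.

386 mg

k = ln 2 / 47.3 = 0.01465 h⁻¹
Accumulation ratio R = 1 / (1 − e^(−kτ)) = 1 / (1 − e^(−0.01465×39.0)) = 1 / (1 − 0.5647) = 2.297
Loading dose = maintenance dose × R = 168 × 2.297 ≈ 386 mg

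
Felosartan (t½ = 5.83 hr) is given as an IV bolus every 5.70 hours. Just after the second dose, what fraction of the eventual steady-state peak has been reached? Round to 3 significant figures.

k = ln 2 / 5.83 = 0.1189 hr⁻¹
f_n = 1 − e^(−nkτ) = 1 − e^(−2 × 0.1189 × 5.70) = 1 − e^(−1.355) = 1 − 0.2578 ≈ 0.742

0.742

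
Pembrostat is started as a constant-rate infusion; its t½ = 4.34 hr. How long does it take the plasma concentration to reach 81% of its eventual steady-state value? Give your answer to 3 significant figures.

10.4 hours

k = ln 2 / 4.34 = 0.1597 hr⁻¹
f = 1 − e^(−kt)  ⇒  t = −ln(1 − f) / k
t = −ln(1 − 0.81) / 0.1597 = 1.661 / 0.1597 ≈ 10.4 hours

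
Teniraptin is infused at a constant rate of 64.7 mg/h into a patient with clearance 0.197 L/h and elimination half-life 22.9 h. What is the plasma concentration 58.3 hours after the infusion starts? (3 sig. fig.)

272 mg/L

Css = rate / CL = 64.7 / 0.197 = 328.4 mg/L
k = ln 2 / 22.9 = 0.03027 h⁻¹
C(t) = Css (1 − e^(−kt)) = 328.4 × (1 − e^(−1.765)) = 328.4 × 0.8288 ≈ 272 mg/L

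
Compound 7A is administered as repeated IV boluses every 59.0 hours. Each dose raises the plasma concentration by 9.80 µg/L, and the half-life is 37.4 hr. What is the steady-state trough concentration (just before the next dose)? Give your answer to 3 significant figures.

4.94 µg/L

k = ln 2 / 37.4 = 0.01853 hr⁻¹
Fraction remaining after one interval: e^(−kτ) = e^(−0.01853 × 59.0) = 0.3351
R = 1 / (1 − 0.3351) = 1.504
Css,max = 9.80 × 1.504 = 14.74 µg/L
Css,min = Css,max × e^(−kτ) = 14.74 × 0.3351 ≈ 4.94 µg/L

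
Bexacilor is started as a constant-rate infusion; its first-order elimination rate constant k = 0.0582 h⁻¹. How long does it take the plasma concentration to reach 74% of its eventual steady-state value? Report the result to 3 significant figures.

f = 1 − e^(−kt)  ⇒  t = −ln(1 − f) / k
t = −ln(1 − 0.74) / 0.05820 = 1.347 / 0.05820 ≈ 23.1 hours

23.1 hours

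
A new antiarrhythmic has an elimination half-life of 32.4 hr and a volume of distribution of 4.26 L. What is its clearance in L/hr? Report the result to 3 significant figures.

0.0911 L/hr

k = ln 2 / t½ = ln 2 / 32.4 = 0.02139 hr⁻¹
CL = k · V = 0.02139 × 4.26 ≈ 0.0911 L/hr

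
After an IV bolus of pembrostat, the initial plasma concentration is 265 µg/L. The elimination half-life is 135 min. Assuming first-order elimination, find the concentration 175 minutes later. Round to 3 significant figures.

k = ln 2 / 135 = 0.005134 min⁻¹
C(t) = C₀ e^(−kt) = 265 × e^(−0.005134 × 175) = 265 × e^(−0.8985) = 265 × 0.4072 ≈ 108 µg/L

108 µg/L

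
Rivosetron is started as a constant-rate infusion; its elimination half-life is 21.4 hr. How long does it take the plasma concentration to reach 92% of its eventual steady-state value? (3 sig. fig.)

78.0 hours

k = ln 2 / 21.4 = 0.03239 hr⁻¹
f = 1 − e^(−kt)  ⇒  t = −ln(1 − f) / k
t = −ln(1 − 0.92) / 0.03239 = 2.526 / 0.03239 ≈ 78.0 hours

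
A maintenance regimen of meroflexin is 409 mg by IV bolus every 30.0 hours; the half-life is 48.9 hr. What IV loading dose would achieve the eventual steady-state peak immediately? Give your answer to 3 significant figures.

1180 mg

k = ln 2 / 48.9 = 0.01417 hr⁻¹
Accumulation ratio R = 1 / (1 − e^(−kτ)) = 1 / (1 − e^(−0.01417×30.0)) = 1 / (1 − 0.6536) = 2.887
Loading dose = maintenance dose × R = 409 × 2.887 ≈ 1180 mg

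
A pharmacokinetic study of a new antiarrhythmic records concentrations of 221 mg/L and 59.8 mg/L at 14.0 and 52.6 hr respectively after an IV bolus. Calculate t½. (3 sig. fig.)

k = ln(C₁/C₂) / (t₂ − t₁) = ln(221/59.8) / (52.6 − 14.0)
  = 1.307 / 38.60 = 0.03386 hr⁻¹
t½ = ln 2 / k = ln 2 / 0.03386 ≈ 20.5 hours

20.5 hours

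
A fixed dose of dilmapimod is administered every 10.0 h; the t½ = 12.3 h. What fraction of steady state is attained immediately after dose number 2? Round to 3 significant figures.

0.676

k = ln 2 / 12.3 = 0.05635 h⁻¹
f_n = 1 − e^(−nkτ) = 1 − e^(−2 × 0.05635 × 10.0) = 1 − e^(−1.127) = 1 − 0.3240 ≈ 0.676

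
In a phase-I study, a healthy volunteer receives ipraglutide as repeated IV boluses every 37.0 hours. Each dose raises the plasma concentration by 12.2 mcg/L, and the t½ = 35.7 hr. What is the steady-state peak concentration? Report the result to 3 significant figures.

23.8 mcg/L

k = ln 2 / 35.7 = 0.01942 hr⁻¹
Fraction remaining after one interval: e^(−kτ) = e^(−0.01942 × 37.0) = 0.4875
R = 1 / (1 − 0.4875) = 1.951
Css,max = 12.2 × 1.951 ≈ 23.8 mcg/L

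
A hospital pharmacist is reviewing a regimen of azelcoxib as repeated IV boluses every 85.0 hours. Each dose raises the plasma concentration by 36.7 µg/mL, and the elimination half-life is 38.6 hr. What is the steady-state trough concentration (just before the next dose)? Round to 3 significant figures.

10.2 µg/mL

k = ln 2 / 38.6 = 0.01796 hr⁻¹
Fraction remaining after one interval: e^(−kτ) = e^(−0.01796 × 85.0) = 0.2173
R = 1 / (1 − 0.2173) = 1.278
Css,max = 36.7 × 1.278 = 46.89 µg/mL
Css,min = Css,max × e^(−kτ) = 46.89 × 0.2173 ≈ 10.2 µg/mL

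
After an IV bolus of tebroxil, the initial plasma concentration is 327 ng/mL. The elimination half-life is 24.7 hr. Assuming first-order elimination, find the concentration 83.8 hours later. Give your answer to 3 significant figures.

k = ln 2 / 24.7 = 0.02806 hr⁻¹
C(t) = C₀ e^(−kt) = 327 × e^(−0.02806 × 83.8) = 327 × e^(−2.352) = 327 × 0.09521 ≈ 31.1 ng/mL

31.1 ng/mL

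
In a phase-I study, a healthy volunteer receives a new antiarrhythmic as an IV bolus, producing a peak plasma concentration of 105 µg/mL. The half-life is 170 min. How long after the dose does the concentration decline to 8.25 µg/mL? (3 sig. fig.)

k = ln 2 / 170 = 0.004077 min⁻¹
C(t) = C₀ e^(−kt)  ⇒  t = ln(C₀/C) / k
t = ln(105/8.25) / 0.004077 = 2.544 / 0.004077 ≈ 624 minutes

624 minutes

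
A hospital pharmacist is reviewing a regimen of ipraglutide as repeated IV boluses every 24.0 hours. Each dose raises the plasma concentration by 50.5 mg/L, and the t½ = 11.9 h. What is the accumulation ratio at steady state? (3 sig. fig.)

1.33

k = ln 2 / 11.9 = 0.05825 h⁻¹
Fraction remaining after one interval: e^(−kτ) = e^(−0.05825 × 24.0) = 0.2471
R = 1 / (1 − 0.2471) = 1 / 0.7529 ≈ 1.33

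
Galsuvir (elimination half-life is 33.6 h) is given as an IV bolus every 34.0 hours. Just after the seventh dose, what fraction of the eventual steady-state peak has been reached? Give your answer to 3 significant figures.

k = ln 2 / 33.6 = 0.02063 h⁻¹
f_n = 1 − e^(−nkτ) = 1 − e^(−7 × 0.02063 × 34.0) = 1 − e^(−4.910) = 1 − 0.007374 ≈ 0.993

0.993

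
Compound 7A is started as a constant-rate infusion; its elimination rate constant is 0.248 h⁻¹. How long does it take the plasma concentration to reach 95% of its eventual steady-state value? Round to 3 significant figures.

f = 1 − e^(−kt)  ⇒  t = −ln(1 − f) / k
t = −ln(1 − 0.95) / 0.2480 = 2.996 / 0.2480 ≈ 12.1 hours

12.1 hours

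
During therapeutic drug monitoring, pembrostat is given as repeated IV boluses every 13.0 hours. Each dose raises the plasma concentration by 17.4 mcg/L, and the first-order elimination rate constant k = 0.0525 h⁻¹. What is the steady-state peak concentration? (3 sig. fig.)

35.2 mcg/L

Fraction remaining after one interval: e^(−kτ) = e^(−0.05250 × 13.0) = 0.5054
R = 1 / (1 − 0.5054) = 2.022
Css,max = 17.4 × 2.022 ≈ 35.2 mcg/L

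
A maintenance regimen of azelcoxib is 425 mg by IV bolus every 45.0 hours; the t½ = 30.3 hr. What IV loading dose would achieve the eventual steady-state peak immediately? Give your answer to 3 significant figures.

k = ln 2 / 30.3 = 0.02288 hr⁻¹
Accumulation ratio R = 1 / (1 − e^(−kτ)) = 1 / (1 − e^(−0.02288×45.0)) = 1 / (1 − 0.3572) = 1.556
Loading dose = maintenance dose × R = 425 × 1.556 ≈ 661 mg

661 mg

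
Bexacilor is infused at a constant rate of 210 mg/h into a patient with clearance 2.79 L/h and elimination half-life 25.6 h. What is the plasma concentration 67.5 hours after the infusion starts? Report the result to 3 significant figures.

Css = rate / CL = 210 / 2.79 = 75.27 µg/mL
k = ln 2 / 25.6 = 0.02708 h⁻¹
C(t) = Css (1 − e^(−kt)) = 75.27 × (1 − e^(−1.828)) = 75.27 × 0.8392 ≈ 63.2 µg/mL

63.2 µg/mL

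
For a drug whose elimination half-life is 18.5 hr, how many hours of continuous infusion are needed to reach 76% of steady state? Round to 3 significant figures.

38.1 hours

k = ln 2 / 18.5 = 0.03747 hr⁻¹
f = 1 − e^(−kt)  ⇒  t = −ln(1 − f) / k
t = −ln(1 − 0.76) / 0.03747 = 1.427 / 0.03747 ≈ 38.1 hours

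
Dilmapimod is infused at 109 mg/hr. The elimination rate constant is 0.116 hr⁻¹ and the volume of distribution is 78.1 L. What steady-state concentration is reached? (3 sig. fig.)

CL = k · V = 0.116 × 78.1 = 9.060 L/hr
Css = rate / CL = 109 / 9.060 ≈ 12.0 µg/mL

12.0 µg/mL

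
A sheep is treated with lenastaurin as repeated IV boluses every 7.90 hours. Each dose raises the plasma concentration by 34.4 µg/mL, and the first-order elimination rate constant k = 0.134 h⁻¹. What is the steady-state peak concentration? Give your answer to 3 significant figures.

52.7 µg/mL

Fraction remaining after one interval: e^(−kτ) = e^(−0.1340 × 7.90) = 0.3469
R = 1 / (1 − 0.3469) = 1.531
Css,max = 34.4 × 1.531 ≈ 52.7 µg/mL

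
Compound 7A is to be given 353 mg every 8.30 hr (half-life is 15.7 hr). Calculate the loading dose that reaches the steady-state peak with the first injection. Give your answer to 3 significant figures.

k = ln 2 / 15.7 = 0.04415 hr⁻¹
Accumulation ratio R = 1 / (1 − e^(−kτ)) = 1 / (1 − e^(−0.04415×8.30)) = 1 / (1 − 0.6932) = 3.259
Loading dose = maintenance dose × R = 353 × 3.259 ≈ 1150 mg

1150 mg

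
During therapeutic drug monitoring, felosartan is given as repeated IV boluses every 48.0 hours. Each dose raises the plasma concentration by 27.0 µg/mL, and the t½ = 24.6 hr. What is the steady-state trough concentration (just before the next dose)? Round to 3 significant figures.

9.42 µg/mL

k = ln 2 / 24.6 = 0.02818 hr⁻¹
Fraction remaining after one interval: e^(−kτ) = e^(−0.02818 × 48.0) = 0.2586
R = 1 / (1 − 0.2586) = 1.349
Css,max = 27.0 × 1.349 = 36.42 µg/mL
Css,min = Css,max × e^(−kτ) = 36.42 × 0.2586 ≈ 9.42 µg/mL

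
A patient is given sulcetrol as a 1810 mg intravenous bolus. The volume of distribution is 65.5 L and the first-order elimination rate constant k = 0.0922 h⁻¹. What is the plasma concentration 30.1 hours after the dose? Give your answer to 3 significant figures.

C₀ = dose / V = 1810 / 65.5 = 27.63 µg/mL
C(t) = C₀ e^(−kt) = 27.63 × e^(−0.09220 × 30.1) = 27.63 × e^(−2.775) = 27.63 × 0.06234 ≈ 1.72 µg/mL

1.72 µg/mL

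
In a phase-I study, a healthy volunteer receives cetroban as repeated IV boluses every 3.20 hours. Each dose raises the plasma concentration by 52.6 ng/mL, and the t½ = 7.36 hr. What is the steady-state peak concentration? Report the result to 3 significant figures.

k = ln 2 / 7.36 = 0.09418 hr⁻¹
Fraction remaining after one interval: e^(−kτ) = e^(−0.09418 × 3.20) = 0.7398
R = 1 / (1 − 0.7398) = 3.843
Css,max = 52.6 × 3.843 ≈ 202 ng/mL

202 ng/mL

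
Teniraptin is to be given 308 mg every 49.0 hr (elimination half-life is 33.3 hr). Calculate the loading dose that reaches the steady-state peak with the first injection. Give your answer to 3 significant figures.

k = ln 2 / 33.3 = 0.02082 hr⁻¹
Accumulation ratio R = 1 / (1 − e^(−kτ)) = 1 / (1 − e^(−0.02082×49.0)) = 1 / (1 − 0.3606) = 1.564
Loading dose = maintenance dose × R = 308 × 1.564 ≈ 482 mg

482 mg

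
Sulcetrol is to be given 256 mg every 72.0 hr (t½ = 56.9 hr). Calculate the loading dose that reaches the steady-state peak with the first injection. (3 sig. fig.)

k = ln 2 / 56.9 = 0.01218 hr⁻¹
Accumulation ratio R = 1 / (1 − e^(−kτ)) = 1 / (1 − e^(−0.01218×72.0)) = 1 / (1 − 0.4160) = 1.712
Loading dose = maintenance dose × R = 256 × 1.712 ≈ 438 mg

438 mg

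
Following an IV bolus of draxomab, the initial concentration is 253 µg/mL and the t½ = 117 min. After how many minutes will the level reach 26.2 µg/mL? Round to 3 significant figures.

383 minutes

k = ln 2 / 117 = 0.005924 min⁻¹
C(t) = C₀ e^(−kt)  ⇒  t = ln(C₀/C) / k
t = ln(253/26.2) / 0.005924 = 2.268 / 0.005924 ≈ 383 minutes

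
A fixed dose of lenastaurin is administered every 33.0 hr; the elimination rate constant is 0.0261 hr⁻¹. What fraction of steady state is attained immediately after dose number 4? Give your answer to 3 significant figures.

f_n = 1 − e^(−nkτ) = 1 − e^(−4 × 0.02610 × 33.0) = 1 − e^(−3.445) = 1 − 0.03190 ≈ 0.968

0.968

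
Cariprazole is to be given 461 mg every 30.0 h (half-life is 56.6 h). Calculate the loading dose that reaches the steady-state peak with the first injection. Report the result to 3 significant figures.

1500 mg

k = ln 2 / 56.6 = 0.01225 h⁻¹
Accumulation ratio R = 1 / (1 − e^(−kτ)) = 1 / (1 − e^(−0.01225×30.0)) = 1 / (1 − 0.6925) = 3.252
Loading dose = maintenance dose × R = 461 × 3.252 ≈ 1500 mg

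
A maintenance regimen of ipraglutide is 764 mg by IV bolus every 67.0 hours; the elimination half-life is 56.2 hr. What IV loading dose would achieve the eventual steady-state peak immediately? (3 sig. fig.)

1360 mg

k = ln 2 / 56.2 = 0.01233 hr⁻¹
Accumulation ratio R = 1 / (1 − e^(−kτ)) = 1 / (1 − e^(−0.01233×67.0)) = 1 / (1 − 0.4376) = 1.778
Loading dose = maintenance dose × R = 764 × 1.778 ≈ 1360 mg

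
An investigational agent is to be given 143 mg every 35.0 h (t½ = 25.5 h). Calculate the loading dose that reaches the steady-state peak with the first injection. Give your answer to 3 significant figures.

233 mg

k = ln 2 / 25.5 = 0.02718 h⁻¹
Accumulation ratio R = 1 / (1 − e^(−kτ)) = 1 / (1 − e^(−0.02718×35.0)) = 1 / (1 − 0.3862) = 1.629
Loading dose = maintenance dose × R = 143 × 1.629 ≈ 233 mg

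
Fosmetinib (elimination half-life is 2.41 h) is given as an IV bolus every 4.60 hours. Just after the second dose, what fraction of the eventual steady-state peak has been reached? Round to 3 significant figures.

k = ln 2 / 2.41 = 0.2876 h⁻¹
f_n = 1 − e^(−nkτ) = 1 − e^(−2 × 0.2876 × 4.60) = 1 − e^(−2.646) = 1 − 0.07093 ≈ 0.929

0.929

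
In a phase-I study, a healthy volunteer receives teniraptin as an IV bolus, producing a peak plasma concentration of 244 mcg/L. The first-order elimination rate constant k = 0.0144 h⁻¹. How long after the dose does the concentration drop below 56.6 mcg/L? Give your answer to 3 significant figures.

C(t) = C₀ e^(−kt)  ⇒  t = ln(C₀/C) / k
t = ln(244/56.6) / 0.01440 = 1.461 / 0.01440 ≈ 101 hours

101 hours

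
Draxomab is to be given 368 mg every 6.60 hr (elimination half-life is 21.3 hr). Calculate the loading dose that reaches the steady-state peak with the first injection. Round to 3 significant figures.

k = ln 2 / 21.3 = 0.03254 hr⁻¹
Accumulation ratio R = 1 / (1 − e^(−kτ)) = 1 / (1 − e^(−0.03254×6.60)) = 1 / (1 − 0.8067) = 5.174
Loading dose = maintenance dose × R = 368 × 5.174 ≈ 1900 mg

1900 mg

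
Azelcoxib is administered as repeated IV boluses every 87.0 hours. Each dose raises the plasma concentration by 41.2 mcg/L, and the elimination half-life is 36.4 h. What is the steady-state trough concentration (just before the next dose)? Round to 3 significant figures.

k = ln 2 / 36.4 = 0.01904 h⁻¹
Fraction remaining after one interval: e^(−kτ) = e^(−0.01904 × 87.0) = 0.1908
R = 1 / (1 − 0.1908) = 1.236
Css,max = 41.2 × 1.236 = 50.91 mcg/L
Css,min = Css,max × e^(−kτ) = 50.91 × 0.1908 ≈ 9.71 mcg/L

9.71 mcg/L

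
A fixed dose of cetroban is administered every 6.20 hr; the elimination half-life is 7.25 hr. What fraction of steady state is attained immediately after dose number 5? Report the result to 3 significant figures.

0.948

k = ln 2 / 7.25 = 0.09561 hr⁻¹
f_n = 1 − e^(−nkτ) = 1 − e^(−5 × 0.09561 × 6.20) = 1 − e^(−2.964) = 1 − 0.05162 ≈ 0.948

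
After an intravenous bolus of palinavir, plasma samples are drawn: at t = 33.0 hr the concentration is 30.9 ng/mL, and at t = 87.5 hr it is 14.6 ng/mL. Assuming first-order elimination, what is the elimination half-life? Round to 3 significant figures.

50.4 hours

k = ln(C₁/C₂) / (t₂ − t₁) = ln(30.9/14.6) / (87.5 − 33.0)
  = 0.7497 / 54.50 = 0.01376 hr⁻¹
t½ = ln 2 / k = ln 2 / 0.01376 ≈ 50.4 hours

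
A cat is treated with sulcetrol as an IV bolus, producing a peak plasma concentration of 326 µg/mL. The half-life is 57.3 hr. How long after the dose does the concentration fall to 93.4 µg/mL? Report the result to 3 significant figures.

k = ln 2 / 57.3 = 0.01210 hr⁻¹
C(t) = C₀ e^(−kt)  ⇒  t = ln(C₀/C) / k
t = ln(326/93.4) / 0.01210 = 1.250 / 0.01210 ≈ 103 hours

103 hours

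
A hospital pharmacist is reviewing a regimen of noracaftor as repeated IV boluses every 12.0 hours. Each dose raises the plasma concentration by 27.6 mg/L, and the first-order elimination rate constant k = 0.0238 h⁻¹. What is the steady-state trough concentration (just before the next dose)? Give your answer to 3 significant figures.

83.5 mg/L

Fraction remaining after one interval: e^(−kτ) = e^(−0.02380 × 12.0) = 0.7516
R = 1 / (1 − 0.7516) = 4.025
Css,max = 27.6 × 4.025 = 111.1 mg/L
Css,min = Css,max × e^(−kτ) = 111.1 × 0.7516 ≈ 83.5 mg/L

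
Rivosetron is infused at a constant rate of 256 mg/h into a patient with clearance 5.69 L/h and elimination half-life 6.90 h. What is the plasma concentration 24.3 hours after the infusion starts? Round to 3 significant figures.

41.1 mg/L

Css = rate / CL = 256 / 5.69 = 44.99 mg/L
k = ln 2 / 6.90 = 0.1005 h⁻¹
C(t) = Css (1 − e^(−kt)) = 44.99 × (1 − e^(−2.441)) = 44.99 × 0.9129 ≈ 41.1 mg/L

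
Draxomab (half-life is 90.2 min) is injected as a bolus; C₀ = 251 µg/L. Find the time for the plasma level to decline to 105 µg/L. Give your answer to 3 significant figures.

113 minutes

k = ln 2 / 90.2 = 0.007685 min⁻¹
C(t) = C₀ e^(−kt)  ⇒  t = ln(C₀/C) / k
t = ln(251/105) / 0.007685 = 0.8715 / 0.007685 ≈ 113 minutes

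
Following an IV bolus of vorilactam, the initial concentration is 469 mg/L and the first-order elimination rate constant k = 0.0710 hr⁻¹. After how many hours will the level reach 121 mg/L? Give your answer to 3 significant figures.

19.1 hours

C(t) = C₀ e^(−kt)  ⇒  t = ln(C₀/C) / k
t = ln(469/121) / 0.07100 = 1.355 / 0.07100 ≈ 19.1 hours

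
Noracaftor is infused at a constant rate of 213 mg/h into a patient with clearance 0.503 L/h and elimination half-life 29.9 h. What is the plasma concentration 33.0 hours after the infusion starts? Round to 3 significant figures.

Css = rate / CL = 213 / 0.503 = 423.5 µg/mL
k = ln 2 / 29.9 = 0.02318 h⁻¹
C(t) = Css (1 − e^(−kt)) = 423.5 × (1 − e^(−0.7650)) = 423.5 × 0.5347 ≈ 226 µg/mL

226 µg/mL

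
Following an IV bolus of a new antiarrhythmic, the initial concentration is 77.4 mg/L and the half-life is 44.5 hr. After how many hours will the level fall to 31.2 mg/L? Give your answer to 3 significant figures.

58.3 hours

k = ln 2 / 44.5 = 0.01558 hr⁻¹
C(t) = C₀ e^(−kt)  ⇒  t = ln(C₀/C) / k
t = ln(77.4/31.2) / 0.01558 = 0.9086 / 0.01558 ≈ 58.3 hours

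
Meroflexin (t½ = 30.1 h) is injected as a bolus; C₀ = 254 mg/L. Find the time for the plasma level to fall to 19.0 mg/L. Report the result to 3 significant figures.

113 hours

k = ln 2 / 30.1 = 0.02303 h⁻¹
C(t) = C₀ e^(−kt)  ⇒  t = ln(C₀/C) / k
t = ln(254/19.0) / 0.02303 = 2.593 / 0.02303 ≈ 113 hours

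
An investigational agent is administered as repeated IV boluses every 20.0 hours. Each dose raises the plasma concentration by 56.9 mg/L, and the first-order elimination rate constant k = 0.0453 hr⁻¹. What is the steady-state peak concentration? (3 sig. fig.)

Fraction remaining after one interval: e^(−kτ) = e^(−0.04530 × 20.0) = 0.4041
R = 1 / (1 − 0.4041) = 1.678
Css,max = 56.9 × 1.678 ≈ 95.5 mg/L

95.5 mg/L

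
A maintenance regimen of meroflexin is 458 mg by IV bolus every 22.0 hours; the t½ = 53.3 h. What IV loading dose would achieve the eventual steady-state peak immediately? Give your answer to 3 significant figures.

1840 mg

k = ln 2 / 53.3 = 0.01300 h⁻¹
Accumulation ratio R = 1 / (1 − e^(−kτ)) = 1 / (1 − e^(−0.01300×22.0)) = 1 / (1 − 0.7512) = 4.019
Loading dose = maintenance dose × R = 458 × 4.019 ≈ 1840 mg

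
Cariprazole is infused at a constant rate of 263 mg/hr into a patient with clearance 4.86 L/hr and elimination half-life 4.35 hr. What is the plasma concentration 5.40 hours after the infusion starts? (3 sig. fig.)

31.2 mg/L

Css = rate / CL = 263 / 4.86 = 54.12 mg/L
k = ln 2 / 4.35 = 0.1593 hr⁻¹
C(t) = Css (1 − e^(−kt)) = 54.12 × (1 − e^(−0.8605)) = 54.12 × 0.5770 ≈ 31.2 mg/L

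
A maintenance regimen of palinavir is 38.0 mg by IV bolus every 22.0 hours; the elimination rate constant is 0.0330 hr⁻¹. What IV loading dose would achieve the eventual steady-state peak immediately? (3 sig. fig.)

73.6 mg

Accumulation ratio R = 1 / (1 − e^(−kτ)) = 1 / (1 − e^(−0.03300×22.0)) = 1 / (1 − 0.4838) = 1.937
Loading dose = maintenance dose × R = 38.0 × 1.937 ≈ 73.6 mg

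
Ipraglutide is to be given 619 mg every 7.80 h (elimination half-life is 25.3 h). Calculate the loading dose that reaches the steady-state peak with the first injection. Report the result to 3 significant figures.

k = ln 2 / 25.3 = 0.02740 h⁻¹
Accumulation ratio R = 1 / (1 − e^(−kτ)) = 1 / (1 − e^(−0.02740×7.80)) = 1 / (1 − 0.8076) = 5.197
Loading dose = maintenance dose × R = 619 × 5.197 ≈ 3220 mg

3220 mg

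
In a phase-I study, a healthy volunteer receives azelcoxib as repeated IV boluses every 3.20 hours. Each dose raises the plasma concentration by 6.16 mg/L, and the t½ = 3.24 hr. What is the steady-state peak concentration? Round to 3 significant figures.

k = ln 2 / 3.24 = 0.2139 hr⁻¹
Fraction remaining after one interval: e^(−kτ) = e^(−0.2139 × 3.20) = 0.5043
R = 1 / (1 − 0.5043) = 2.017
Css,max = 6.16 × 2.017 ≈ 12.4 mg/L

12.4 mg/L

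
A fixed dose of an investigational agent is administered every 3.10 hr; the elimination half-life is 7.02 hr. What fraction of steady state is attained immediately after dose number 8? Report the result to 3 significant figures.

0.914

k = ln 2 / 7.02 = 0.09874 hr⁻¹
f_n = 1 − e^(−nkτ) = 1 − e^(−8 × 0.09874 × 3.10) = 1 − e^(−2.449) = 1 − 0.08640 ≈ 0.914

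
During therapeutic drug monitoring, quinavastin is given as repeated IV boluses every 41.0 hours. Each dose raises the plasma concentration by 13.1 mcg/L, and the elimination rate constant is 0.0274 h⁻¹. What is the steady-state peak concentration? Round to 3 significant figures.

Fraction remaining after one interval: e^(−kτ) = e^(−0.02740 × 41.0) = 0.3252
R = 1 / (1 − 0.3252) = 1.482
Css,max = 13.1 × 1.482 ≈ 19.4 mcg/L

19.4 mcg/L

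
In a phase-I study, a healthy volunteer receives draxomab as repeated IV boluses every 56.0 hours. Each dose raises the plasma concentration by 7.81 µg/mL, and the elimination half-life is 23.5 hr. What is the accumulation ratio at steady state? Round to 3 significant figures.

k = ln 2 / 23.5 = 0.02950 hr⁻¹
Fraction remaining after one interval: e^(−kτ) = e^(−0.02950 × 56.0) = 0.1917
R = 1 / (1 − 0.1917) = 1 / 0.8083 ≈ 1.24

1.24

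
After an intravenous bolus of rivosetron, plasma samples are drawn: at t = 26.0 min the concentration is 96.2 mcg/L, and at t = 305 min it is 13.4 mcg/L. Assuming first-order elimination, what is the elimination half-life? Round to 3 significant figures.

k = ln(C₁/C₂) / (t₂ − t₁) = ln(96.2/13.4) / (305 − 26.0)
  = 1.971 / 279.0 = 0.007065 min⁻¹
t½ = ln 2 / k = ln 2 / 0.007065 ≈ 98.1 minutes

98.1 minutes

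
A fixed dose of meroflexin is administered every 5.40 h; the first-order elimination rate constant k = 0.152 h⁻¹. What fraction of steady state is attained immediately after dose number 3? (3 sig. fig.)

f_n = 1 − e^(−nkτ) = 1 − e^(−3 × 0.1520 × 5.40) = 1 − e^(−2.462) = 1 − 0.08523 ≈ 0.915

0.915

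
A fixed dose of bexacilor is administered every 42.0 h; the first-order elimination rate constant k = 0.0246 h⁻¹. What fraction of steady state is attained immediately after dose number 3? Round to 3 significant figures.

f_n = 1 − e^(−nkτ) = 1 − e^(−3 × 0.02460 × 42.0) = 1 − e^(−3.100) = 1 − 0.04507 ≈ 0.955

0.955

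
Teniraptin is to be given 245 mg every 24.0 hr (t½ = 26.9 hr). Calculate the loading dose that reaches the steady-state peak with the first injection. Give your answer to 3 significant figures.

k = ln 2 / 26.9 = 0.02577 hr⁻¹
Accumulation ratio R = 1 / (1 − e^(−kτ)) = 1 / (1 − e^(−0.02577×24.0)) = 1 / (1 − 0.5388) = 2.168
Loading dose = maintenance dose × R = 245 × 2.168 ≈ 531 mg

531 mg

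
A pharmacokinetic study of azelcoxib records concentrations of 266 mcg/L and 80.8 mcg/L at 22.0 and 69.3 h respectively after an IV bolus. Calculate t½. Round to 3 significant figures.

k = ln(C₁/C₂) / (t₂ − t₁) = ln(266/80.8) / (69.3 − 22.0)
  = 1.192 / 47.30 = 0.02519 h⁻¹
t½ = ln 2 / k = ln 2 / 0.02519 ≈ 27.5 hours

27.5 hours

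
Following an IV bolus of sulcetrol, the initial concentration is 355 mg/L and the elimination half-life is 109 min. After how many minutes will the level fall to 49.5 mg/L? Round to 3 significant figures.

310 minutes

k = ln 2 / 109 = 0.006359 min⁻¹
C(t) = C₀ e^(−kt)  ⇒  t = ln(C₀/C) / k
t = ln(355/49.5) / 0.006359 = 1.970 / 0.006359 ≈ 310 minutes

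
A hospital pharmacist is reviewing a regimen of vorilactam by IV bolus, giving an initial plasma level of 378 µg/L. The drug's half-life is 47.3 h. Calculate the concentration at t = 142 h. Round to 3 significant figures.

47.2 µg/L

k = ln 2 / 47.3 = 0.01465 h⁻¹
142 h is 3.002 half-lives, so C = 378 × (1/2)^3.002 = 378 × 0.1248 ≈ 47.2 µg/L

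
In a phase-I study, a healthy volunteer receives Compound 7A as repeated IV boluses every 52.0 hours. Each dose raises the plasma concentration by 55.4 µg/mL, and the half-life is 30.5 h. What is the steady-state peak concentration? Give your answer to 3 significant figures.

k = ln 2 / 30.5 = 0.02273 h⁻¹
Fraction remaining after one interval: e^(−kτ) = e^(−0.02273 × 52.0) = 0.3067
R = 1 / (1 − 0.3067) = 1.442
Css,max = 55.4 × 1.442 ≈ 79.9 µg/mL

79.9 µg/mL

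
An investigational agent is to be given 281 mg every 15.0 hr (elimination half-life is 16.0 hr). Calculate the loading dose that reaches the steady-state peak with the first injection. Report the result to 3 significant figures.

k = ln 2 / 16.0 = 0.04332 hr⁻¹
Accumulation ratio R = 1 / (1 − e^(−kτ)) = 1 / (1 − e^(−0.04332×15.0)) = 1 / (1 − 0.5221) = 2.093
Loading dose = maintenance dose × R = 281 × 2.093 ≈ 588 mg

588 mg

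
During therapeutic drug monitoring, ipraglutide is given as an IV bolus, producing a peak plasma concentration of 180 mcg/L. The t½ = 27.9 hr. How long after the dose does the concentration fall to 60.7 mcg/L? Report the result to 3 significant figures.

k = ln 2 / 27.9 = 0.02484 hr⁻¹
C(t) = C₀ e^(−kt)  ⇒  t = ln(C₀/C) / k
t = ln(180/60.7) / 0.02484 = 1.087 / 0.02484 ≈ 43.8 hours

43.8 hours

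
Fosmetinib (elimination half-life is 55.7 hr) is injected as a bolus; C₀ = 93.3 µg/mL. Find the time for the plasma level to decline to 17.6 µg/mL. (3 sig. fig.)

134 hours

k = ln 2 / 55.7 = 0.01244 hr⁻¹
C(t) = C₀ e^(−kt)  ⇒  t = ln(C₀/C) / k
t = ln(93.3/17.6) / 0.01244 = 1.668 / 0.01244 ≈ 134 hours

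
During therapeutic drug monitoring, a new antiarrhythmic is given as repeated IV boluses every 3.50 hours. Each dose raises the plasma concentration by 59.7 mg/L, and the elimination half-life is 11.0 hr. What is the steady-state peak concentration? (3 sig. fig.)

302 mg/L

k = ln 2 / 11.0 = 0.06301 hr⁻¹
Fraction remaining after one interval: e^(−kτ) = e^(−0.06301 × 3.50) = 0.8021
R = 1 / (1 − 0.8021) = 5.053
Css,max = 59.7 × 5.053 ≈ 302 mg/L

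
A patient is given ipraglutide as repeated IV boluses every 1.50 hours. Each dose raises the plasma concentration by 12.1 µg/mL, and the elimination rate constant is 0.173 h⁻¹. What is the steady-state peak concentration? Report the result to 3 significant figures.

52.9 µg/mL

Fraction remaining after one interval: e^(−kτ) = e^(−0.1730 × 1.50) = 0.7714
R = 1 / (1 − 0.7714) = 4.375
Css,max = 12.1 × 4.375 ≈ 52.9 µg/mL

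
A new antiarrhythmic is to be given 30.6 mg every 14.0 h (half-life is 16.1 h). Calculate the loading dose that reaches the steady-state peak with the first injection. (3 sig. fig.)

k = ln 2 / 16.1 = 0.04305 h⁻¹
Accumulation ratio R = 1 / (1 − e^(−kτ)) = 1 / (1 − e^(−0.04305×14.0)) = 1 / (1 − 0.5473) = 2.209
Loading dose = maintenance dose × R = 30.6 × 2.209 ≈ 67.6 mg

67.6 mg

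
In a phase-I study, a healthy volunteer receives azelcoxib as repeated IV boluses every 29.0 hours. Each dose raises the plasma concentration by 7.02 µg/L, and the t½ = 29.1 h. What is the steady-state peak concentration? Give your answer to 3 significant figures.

14.1 µg/L

k = ln 2 / 29.1 = 0.02382 h⁻¹
Fraction remaining after one interval: e^(−kτ) = e^(−0.02382 × 29.0) = 0.5012
R = 1 / (1 − 0.5012) = 2.005
Css,max = 7.02 × 2.005 ≈ 14.1 µg/L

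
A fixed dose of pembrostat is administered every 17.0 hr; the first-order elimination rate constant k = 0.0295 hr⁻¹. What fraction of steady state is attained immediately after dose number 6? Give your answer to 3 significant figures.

f_n = 1 − e^(−nkτ) = 1 − e^(−6 × 0.02950 × 17.0) = 1 − e^(−3.009) = 1 − 0.04934 ≈ 0.951

0.951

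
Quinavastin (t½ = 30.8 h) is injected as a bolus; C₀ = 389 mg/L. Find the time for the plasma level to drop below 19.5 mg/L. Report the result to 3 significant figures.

133 hours

k = ln 2 / 30.8 = 0.02250 h⁻¹
C(t) = C₀ e^(−kt)  ⇒  t = ln(C₀/C) / k
t = ln(389/19.5) / 0.02250 = 2.993 / 0.02250 ≈ 133 hours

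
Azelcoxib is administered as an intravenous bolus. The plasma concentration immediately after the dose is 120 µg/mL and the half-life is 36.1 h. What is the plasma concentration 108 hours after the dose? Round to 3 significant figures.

15.1 µg/mL

k = ln 2 / 36.1 = 0.01920 h⁻¹
C(t) = C₀ e^(−kt) = 120 × e^(−0.01920 × 108) = 120 × e^(−2.074) = 120 × 0.1257 ≈ 15.1 µg/mL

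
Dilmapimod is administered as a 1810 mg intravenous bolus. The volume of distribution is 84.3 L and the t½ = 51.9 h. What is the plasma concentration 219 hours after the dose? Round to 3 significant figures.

1.15 µg/mL

C₀ = dose / V = 1810 / 84.3 = 21.47 µg/mL
k = ln 2 / 51.9 = 0.01336 h⁻¹
C(t) = C₀ e^(−kt) = 21.47 × e^(−0.01336 × 219) = 21.47 × e^(−2.925) = 21.47 × 0.05367 ≈ 1.15 µg/mL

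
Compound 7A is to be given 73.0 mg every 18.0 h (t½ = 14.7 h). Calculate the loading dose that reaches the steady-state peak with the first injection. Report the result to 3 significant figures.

128 mg

k = ln 2 / 14.7 = 0.04715 h⁻¹
Accumulation ratio R = 1 / (1 − e^(−kτ)) = 1 / (1 − e^(−0.04715×18.0)) = 1 / (1 − 0.4279) = 1.748
Loading dose = maintenance dose × R = 73.0 × 1.748 ≈ 128 mg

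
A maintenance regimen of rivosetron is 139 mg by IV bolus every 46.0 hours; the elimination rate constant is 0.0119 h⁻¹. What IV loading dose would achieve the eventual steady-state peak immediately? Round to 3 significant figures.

330 mg

Accumulation ratio R = 1 / (1 − e^(−kτ)) = 1 / (1 − e^(−0.01190×46.0)) = 1 / (1 − 0.5785) = 2.372
Loading dose = maintenance dose × R = 139 × 2.372 ≈ 330 mg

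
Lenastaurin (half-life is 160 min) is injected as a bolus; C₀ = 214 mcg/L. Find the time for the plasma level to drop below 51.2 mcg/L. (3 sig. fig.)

330 minutes

k = ln 2 / 160 = 0.004332 min⁻¹
C(t) = C₀ e^(−kt)  ⇒  t = ln(C₀/C) / k
t = ln(214/51.2) / 0.004332 = 1.430 / 0.004332 ≈ 330 minutes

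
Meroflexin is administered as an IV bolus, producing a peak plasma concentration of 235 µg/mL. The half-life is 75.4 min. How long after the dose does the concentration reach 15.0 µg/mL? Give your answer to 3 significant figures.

299 minutes

k = ln 2 / 75.4 = 0.009193 min⁻¹
C(t) = C₀ e^(−kt)  ⇒  t = ln(C₀/C) / k
t = ln(235/15.0) / 0.009193 = 2.752 / 0.009193 ≈ 299 minutes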